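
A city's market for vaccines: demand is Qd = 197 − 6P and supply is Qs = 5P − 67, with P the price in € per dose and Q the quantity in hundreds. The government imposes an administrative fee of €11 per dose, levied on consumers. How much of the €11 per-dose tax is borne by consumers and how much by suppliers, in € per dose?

Without the tax, 197 − 6P = 5P − 67 gives 11P = 264, so P* = €24 and Q* = 53.
With the tax collected from consumers, demand (in seller-price terms) shifts: Qd = 197 − 6(P + 11).
New equilibrium: consumers pay €29, suppliers receive €18, Q = 23. (Wedge: Pb − Ps = 11.)
Burden on consumers: €5; on suppliers: €6. (They sum to €11.)

Consumers bear €5 per dose; suppliers bear €6 per dose.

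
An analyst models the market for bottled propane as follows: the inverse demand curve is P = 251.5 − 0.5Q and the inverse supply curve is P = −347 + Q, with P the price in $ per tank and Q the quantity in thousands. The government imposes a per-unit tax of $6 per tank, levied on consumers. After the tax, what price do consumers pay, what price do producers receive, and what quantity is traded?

Inverting to Q(P) form: Qd = 503 − 2P; Qs = P + 347.
Without the tax, 503 − 2P = P + 347 gives 3P = 156, so P* = $52 and Q* = 399.
With the tax collected from consumers, demand (in seller-price terms) shifts: Qd = 503 − 2(P + 6).
New equilibrium: consumers pay $54, producers receive $48, Q = 395. (Wedge: Pb − Ps = 6.)
The less price-elastic side of the market bears the larger share of a per-unit tax.

Consumers pay $54; producers receive $48; quantity = 395.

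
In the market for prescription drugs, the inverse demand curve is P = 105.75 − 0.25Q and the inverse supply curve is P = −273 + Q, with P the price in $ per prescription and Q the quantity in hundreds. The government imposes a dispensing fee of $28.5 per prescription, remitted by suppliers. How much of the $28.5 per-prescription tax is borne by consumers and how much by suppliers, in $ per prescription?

Rewrite in direct form: Qd = 423 − 4P and Qs = P + 273.
Without the tax, 423 − 4P = P + 273 gives 5P = 150, so P* = $30 and Q* = 303.
With the tax collected from suppliers, supply shifts: Qs = (P − 28.5) + 273.
Solving gives Q = 280.2 with consumers paying $35.7 and suppliers receiving $7.2 (the $28.5 wedge).
Burden on consumers: $5.7; on suppliers: $22.8. (They sum to $28.5.)

Consumers bear $5.7 per prescription; suppliers bear $22.8 per prescription.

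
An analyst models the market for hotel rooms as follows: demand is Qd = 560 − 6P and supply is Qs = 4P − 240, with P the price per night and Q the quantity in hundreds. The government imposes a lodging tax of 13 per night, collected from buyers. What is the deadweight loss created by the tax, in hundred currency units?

Before the tax: set 560 − 6P = 4P − 240 → P* = 80, Q* = 80.
With the tax collected from buyers, demand (in seller-price terms) shifts: Qd = 560 − 6(P + 13).
Solving gives Q = 48.8 with buyers paying 85.2 and sellers receiving 72.2 (the 13 wedge).
Quantity falls by |ΔQ| = |80 − 48.8| = 31.2.
DWL = ½ · t · |ΔQ| = ½ · 13 · 31.2 = 202.8.

Deadweight loss = 202.8 hundred.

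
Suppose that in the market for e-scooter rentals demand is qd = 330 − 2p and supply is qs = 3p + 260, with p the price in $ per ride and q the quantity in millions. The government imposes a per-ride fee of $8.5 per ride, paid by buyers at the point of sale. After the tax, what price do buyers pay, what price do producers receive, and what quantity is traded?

Before the tax: set 330 − 2p = 3p + 260 → p* = $14, q* = 302.
With the tax collected from buyers, demand (in seller-price terms) shifts: qd = 330 − 2(p + 8.5).
Solving gives q = 291.8 with buyers paying $19.1 and producers receiving $10.6 (the $8.5 wedge).

Buyers pay $19.1; producers receive $10.6; quantity = 291.8.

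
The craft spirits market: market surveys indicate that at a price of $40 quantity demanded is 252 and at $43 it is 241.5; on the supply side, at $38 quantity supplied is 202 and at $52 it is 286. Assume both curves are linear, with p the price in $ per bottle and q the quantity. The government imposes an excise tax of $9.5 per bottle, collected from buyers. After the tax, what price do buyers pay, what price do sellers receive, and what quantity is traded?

Demand slope: (241.5 − 252)/(43 − 40) = -3.5, so qd = 392 − 3.5p.
Supply slope: (286 − 202)/(52 − 38) = 6, so qs = 6p − 26.
Before the tax: set 392 − 3.5p = 6p − 26 → p* = $44, q* = 238.
With the tax collected from buyers, demand (in seller-price terms) shifts: qd = 392 − 3.5(p + 9.5).
New equilibrium: buyers pay $50, sellers receive $40.5, q = 217. (Wedge: pb − ps = 9.5.)

Buyers pay $50; sellers receive $40.5; quantity = 217.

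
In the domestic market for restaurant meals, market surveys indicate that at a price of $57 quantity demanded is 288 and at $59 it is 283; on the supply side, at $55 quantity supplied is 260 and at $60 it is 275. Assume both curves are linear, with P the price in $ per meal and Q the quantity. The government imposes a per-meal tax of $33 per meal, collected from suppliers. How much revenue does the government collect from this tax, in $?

Tax revenue = $7689.

Demand slope: (283 − 288)/(59 − 57) = -2.5, so Qd = 430.5 − 2.5P.
Supply slope: (275 − 260)/(60 − 55) = 3, so Qs = 3P + 95.
Without the tax, 430.5 − 2.5P = 3P + 95 gives 5.5P = 335.5, so P* = $61 and Q* = 278.
With the tax collected from suppliers, supply shifts: Qs = 3(P − 33) + 95.
New equilibrium: consumers pay $79, suppliers receive $46, Q = 233. (Wedge: Pb − Ps = 33.)
Revenue = t · Q = 33 · 233 = $7689.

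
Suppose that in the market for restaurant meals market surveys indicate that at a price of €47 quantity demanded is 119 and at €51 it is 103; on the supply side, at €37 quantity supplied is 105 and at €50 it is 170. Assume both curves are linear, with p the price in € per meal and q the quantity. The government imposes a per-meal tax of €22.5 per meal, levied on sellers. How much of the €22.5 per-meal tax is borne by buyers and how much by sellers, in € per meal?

Demand slope: (103 − 119)/(51 − 47) = -4, so qd = 307 − 4p.
Supply slope: (170 − 105)/(50 − 37) = 5, so qs = 5p − 80.
Before the tax: set 307 − 4p = 5p − 80 → p* = €43, q* = 135.
With the tax collected from sellers, supply shifts: qs = 5(p − 22.5) − 80.
New equilibrium: buyers pay €55.5, sellers receive €33, q = 85. (Wedge: pb − ps = 22.5.)
Burden on buyers: €12.5; on sellers: €10. (They sum to €22.5.)

Buyers bear €12.5 per meal; sellers bear €10 per meal.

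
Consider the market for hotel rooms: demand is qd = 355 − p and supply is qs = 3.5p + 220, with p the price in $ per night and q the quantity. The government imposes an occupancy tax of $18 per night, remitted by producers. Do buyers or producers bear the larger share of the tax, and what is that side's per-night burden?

Before the tax: set 355 − p = 3.5p + 220 → p* = $30, q* = 325.
With the tax collected from producers, supply shifts: qs = 3.5(p − 18) + 220.
New equilibrium: buyers pay $44, producers receive $26, q = 311. (Wedge: pb − ps = 18.)
Per-night burden: buyers $14, producers $4.
Buyers take the larger share because demand is less price-elastic here (demand slope 1 vs supply slope 3.5).
The less price-elastic side of the market bears the larger share of a per-unit tax.

Buyers bear the larger share: $14 per night.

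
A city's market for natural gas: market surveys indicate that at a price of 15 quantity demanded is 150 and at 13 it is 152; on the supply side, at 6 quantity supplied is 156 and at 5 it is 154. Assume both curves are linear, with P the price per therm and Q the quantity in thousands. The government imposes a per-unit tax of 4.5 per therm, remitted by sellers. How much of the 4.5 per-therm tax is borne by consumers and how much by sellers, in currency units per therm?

Demand slope: (152 − 150)/(13 − 15) = -1, so Qd = 165 − P.
Supply slope: (154 − 156)/(5 − 6) = 2, so Qs = 2P + 144.
Before the tax: set 165 − P = 2P + 144 → P* = 7, Q* = 158.
With the tax collected from sellers, supply shifts: Qs = 2(P − 4.5) + 144.
Solving gives Q = 155 with consumers paying 10 and sellers receiving 5.5 (the 4.5 wedge).
Burden on consumers: 3; on sellers: 1.5. (They sum to 4.5.)
The less price-elastic side of the market bears the larger share of a per-unit tax.

Consumers bear 3 per therm; sellers bear 1.5 per therm.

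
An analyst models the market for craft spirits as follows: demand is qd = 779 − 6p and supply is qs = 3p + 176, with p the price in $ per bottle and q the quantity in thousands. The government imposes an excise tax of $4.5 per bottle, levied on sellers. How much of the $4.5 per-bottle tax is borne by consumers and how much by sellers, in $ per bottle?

Without the tax, 779 − 6p = 3p + 176 gives 9p = 603, so p* = $67 and q* = 377.
With the tax collected from sellers, supply shifts: qs = 3(p − 4.5) + 176.
Solving gives q = 368 with consumers paying $68.5 and sellers receiving $64 (the $4.5 wedge).
Burden on consumers: $1.5; on sellers: $3. (They sum to $4.5.)
The less price-elastic side of the market bears the larger share of a per-unit tax.

Consumers bear $1.5 per bottle; sellers bear $3 per bottle.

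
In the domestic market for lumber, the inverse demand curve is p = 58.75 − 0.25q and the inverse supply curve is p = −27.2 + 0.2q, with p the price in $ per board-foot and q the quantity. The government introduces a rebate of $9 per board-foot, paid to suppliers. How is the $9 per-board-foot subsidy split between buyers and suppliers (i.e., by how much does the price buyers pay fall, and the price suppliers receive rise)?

Inverting to q(p) form: qd = 235 − 4p; qs = 5p + 136.
Without the subsidy, 235 − 4p = 5p + 136 gives 9p = 99, so p* = $11 and q* = 191.
With a per-unit subsidy paid to suppliers, each receives p + 9 per unit sold, so supply becomes qs = 5(p + 9) + 136.
New equilibrium: buyers pay $6, suppliers receive $15, q = 211. (Wedge: pb − ps = −9.)
Gain to buyers: $5; to suppliers: $4. (They sum to $9.)

Buyers gain $5 per board-foot; suppliers gain $4 per board-foot.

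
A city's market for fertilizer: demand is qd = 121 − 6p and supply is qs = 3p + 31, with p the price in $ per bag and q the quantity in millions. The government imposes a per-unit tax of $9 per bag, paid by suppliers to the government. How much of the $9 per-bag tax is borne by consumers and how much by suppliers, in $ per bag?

Consumers bear $3 per bag; suppliers bear $6 per bag.

Before the tax: set 121 − 6p = 3p + 31 → p* = $10, q* = 61.
With the tax collected from suppliers, supply shifts: qs = 3(p − 9) + 31.
New equilibrium: consumers pay $13, suppliers receive $4, q = 43. (Wedge: pb − ps = 9.)
Burden on consumers: $3; on suppliers: $6. (They sum to $9.)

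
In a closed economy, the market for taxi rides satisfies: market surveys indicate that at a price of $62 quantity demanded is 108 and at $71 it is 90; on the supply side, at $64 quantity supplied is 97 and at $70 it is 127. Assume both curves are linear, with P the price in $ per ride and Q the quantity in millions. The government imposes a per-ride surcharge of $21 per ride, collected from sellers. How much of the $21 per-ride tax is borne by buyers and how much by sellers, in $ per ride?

Demand slope: (90 − 108)/(71 − 62) = -2, so Qd = 232 − 2P.
Supply slope: (127 − 97)/(70 − 64) = 5, so Qs = 5P − 223.
Before the tax: set 232 − 2P = 5P − 223 → P* = $65, Q* = 102.
With the tax collected from sellers, supply shifts: Qs = 5(P − 21) − 223.
Solving gives Q = 72 with buyers paying $80 and sellers receiving $59 (the $21 wedge).
Burden on buyers: $15; on sellers: $6. (They sum to $21.)

Buyers bear $15 per ride; sellers bear $6 per ride.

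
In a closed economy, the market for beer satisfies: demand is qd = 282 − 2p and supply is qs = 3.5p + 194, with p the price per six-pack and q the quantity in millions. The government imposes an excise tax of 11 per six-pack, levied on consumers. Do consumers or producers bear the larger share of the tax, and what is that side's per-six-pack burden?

Without the tax, 282 − 2p = 3.5p + 194 gives 5.5p = 88, so p* = 16 and q* = 250.
With the tax collected from consumers, demand (in seller-price terms) shifts: qd = 282 − 2(p + 11).
New equilibrium: consumers pay 23, producers receive 12, q = 236. (Wedge: pb − ps = 11.)
Per-six-pack burden: consumers 7, producers 4.
Consumers take the larger share because demand is less price-elastic here (demand slope 2 vs supply slope 3.5).

Consumers bear the larger share: 7 per six-pack.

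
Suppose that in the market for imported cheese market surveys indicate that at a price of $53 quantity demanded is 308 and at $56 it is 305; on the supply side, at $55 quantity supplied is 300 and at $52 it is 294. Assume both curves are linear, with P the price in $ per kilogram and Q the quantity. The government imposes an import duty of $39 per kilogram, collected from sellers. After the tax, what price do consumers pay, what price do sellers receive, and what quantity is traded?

Consumers pay $83; sellers receive $44; quantity = 278.

Demand slope: (305 − 308)/(56 − 53) = -1, so Qd = 361 − P.
Supply slope: (294 − 300)/(52 − 55) = 2, so Qs = 2P + 190.
Before the tax: set 361 − P = 2P + 190 → P* = $57, Q* = 304.
With the tax collected from sellers, supply shifts: Qs = 2(P − 39) + 190.
New equilibrium: consumers pay $83, sellers receive $44, Q = 278. (Wedge: Pb − Ps = 39.)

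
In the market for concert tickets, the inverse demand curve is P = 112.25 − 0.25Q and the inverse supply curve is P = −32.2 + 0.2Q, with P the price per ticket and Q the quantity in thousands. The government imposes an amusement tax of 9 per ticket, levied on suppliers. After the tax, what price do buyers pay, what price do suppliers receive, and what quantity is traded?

Inverting to Q(P) form: Qd = 449 − 4P; Qs = 5P + 161.
Before the tax: set 449 − 4P = 5P + 161 → P* = 32, Q* = 321.
With the tax collected from suppliers, supply shifts: Qs = 5(P − 9) + 161.
Solving gives Q = 301 with buyers paying 37 and suppliers receiving 28 (the 9 wedge).

Buyers pay 37; suppliers receive 28; quantity = 301.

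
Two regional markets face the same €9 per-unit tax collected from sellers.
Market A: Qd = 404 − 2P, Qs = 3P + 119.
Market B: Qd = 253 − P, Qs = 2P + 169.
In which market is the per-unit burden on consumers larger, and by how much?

Market A: pre-tax P* = €57, Q* = 290; post-tax Q = 279.2; per-unit burden on consumers = €5.4.
Market B: pre-tax P* = €28, Q* = 225; post-tax Q = 219; per-unit burden on consumers = €6.
Difference: €5.4 vs €6 → market B is larger by €0.6.

Market B, by €0.6.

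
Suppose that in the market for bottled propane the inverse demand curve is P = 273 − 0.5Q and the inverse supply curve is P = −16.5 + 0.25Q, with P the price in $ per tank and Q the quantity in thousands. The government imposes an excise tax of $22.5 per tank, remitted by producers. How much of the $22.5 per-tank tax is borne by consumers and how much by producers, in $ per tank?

Rewrite in direct form: Qd = 546 − 2P and Qs = 4P + 66.
Without the tax, 546 − 2P = 4P + 66 gives 6P = 480, so P* = $80 and Q* = 386.
With the tax collected from producers, supply shifts: Qs = 4(P − 22.5) + 66.
Solving gives Q = 356 with consumers paying $95 and producers receiving $72.5 (the $22.5 wedge).
Burden on consumers: $15; on producers: $7.5. (They sum to $22.5.)
The less price-elastic side of the market bears the larger share of a per-unit tax.

Consumers bear $15 per tank; producers bear $7.5 per tank.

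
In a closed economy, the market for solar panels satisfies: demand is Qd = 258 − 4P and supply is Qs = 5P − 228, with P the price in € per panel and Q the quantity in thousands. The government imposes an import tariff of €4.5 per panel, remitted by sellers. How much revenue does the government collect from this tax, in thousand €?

Tax revenue = €144 thousand.

Before the tax: set 258 − 4P = 5P − 228 → P* = €54, Q* = 42.
With the tax collected from sellers, supply shifts: Qs = 5(P − 4.5) − 228.
New equilibrium: buyers pay €56.5, sellers receive €52, Q = 32. (Wedge: Pb − Ps = 4.5.)
Revenue = t · Q = 4.5 · 32 = €144.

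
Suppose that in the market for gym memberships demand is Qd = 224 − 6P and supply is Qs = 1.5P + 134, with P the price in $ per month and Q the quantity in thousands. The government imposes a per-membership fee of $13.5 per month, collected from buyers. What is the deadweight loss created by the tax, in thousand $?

Without the tax, 224 − 6P = 1.5P + 134 gives 7.5P = 90, so P* = $12 and Q* = 152.
With the tax collected from buyers, demand (in seller-price terms) shifts: Qd = 224 − 6(P + 13.5).
Solving gives Q = 135.8 with buyers paying $14.7 and producers receiving $1.2 (the $13.5 wedge).
Quantity falls by |ΔQ| = |152 − 135.8| = 16.2.
DWL = ½ · t · |ΔQ| = ½ · 13.5 · 16.2 = $109.35.

Deadweight loss = $109.35 thousand.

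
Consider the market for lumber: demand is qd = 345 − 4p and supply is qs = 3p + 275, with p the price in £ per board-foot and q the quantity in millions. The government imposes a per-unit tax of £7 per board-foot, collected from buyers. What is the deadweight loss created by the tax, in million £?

Deadweight loss = £42 million.

Before the tax: set 345 − 4p = 3p + 275 → p* = £10, q* = 305.
With the tax collected from buyers, demand (in seller-price terms) shifts: qd = 345 − 4(p + 7).
Solving gives q = 293 with buyers paying £13 and sellers receiving £6 (the £7 wedge).
Quantity falls by |ΔQ| = |305 − 293| = 12.
DWL = ½ · t · |ΔQ| = ½ · 7 · 12 = £42.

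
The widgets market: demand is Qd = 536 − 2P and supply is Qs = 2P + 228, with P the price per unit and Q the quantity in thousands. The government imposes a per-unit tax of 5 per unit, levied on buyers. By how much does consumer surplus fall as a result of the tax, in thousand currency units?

Consumer surplus falls by 948.75 thousand.

Before the tax: set 536 − 2P = 2P + 228 → P* = 77, Q* = 382.
With the tax collected from buyers, demand (in seller-price terms) shifts: Qd = 536 − 2(P + 5).
Solving gives Q = 377 with buyers paying 79.5 and producers receiving 74.5 (the 5 wedge).
ΔCS is the trapezoid between Q = 377 and Q = 382 of height 2.5: ½ · (382 + 377) · 2.5 = 948.75.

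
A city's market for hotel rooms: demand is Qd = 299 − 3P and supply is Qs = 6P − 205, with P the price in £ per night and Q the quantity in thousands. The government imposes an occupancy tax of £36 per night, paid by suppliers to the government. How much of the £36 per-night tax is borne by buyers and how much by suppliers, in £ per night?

Buyers bear £24 per night; suppliers bear £12 per night.

Without the tax, 299 − 3P = 6P − 205 gives 9P = 504, so P* = £56 and Q* = 131.
With the tax collected from suppliers, supply shifts: Qs = 6(P − 36) − 205.
Solving gives Q = 59 with buyers paying £80 and suppliers receiving £44 (the £36 wedge).
Burden on buyers: £24; on suppliers: £12. (They sum to £36.)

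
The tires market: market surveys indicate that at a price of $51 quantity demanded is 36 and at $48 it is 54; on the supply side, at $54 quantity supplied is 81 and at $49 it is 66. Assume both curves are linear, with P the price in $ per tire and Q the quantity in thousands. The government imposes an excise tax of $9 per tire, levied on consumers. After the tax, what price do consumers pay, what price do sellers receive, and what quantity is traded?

Demand slope: (54 − 36)/(48 − 51) = -6, so Qd = 342 − 6P.
Supply slope: (66 − 81)/(49 − 54) = 3, so Qs = 3P − 81.
Before the tax: set 342 − 6P = 3P − 81 → P* = $47, Q* = 60.
With the tax collected from consumers, demand (in seller-price terms) shifts: Qd = 342 − 6(P + 9).
Solving gives Q = 42 with consumers paying $50 and sellers receiving $41 (the $9 wedge).
The less price-elastic side of the market bears the larger share of a per-unit tax.

Consumers pay $50; sellers receive $41; quantity = 42.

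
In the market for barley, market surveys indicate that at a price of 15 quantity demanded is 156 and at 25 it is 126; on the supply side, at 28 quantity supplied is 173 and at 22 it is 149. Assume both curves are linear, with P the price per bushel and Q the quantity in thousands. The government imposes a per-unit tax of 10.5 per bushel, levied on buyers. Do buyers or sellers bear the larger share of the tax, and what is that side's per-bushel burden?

Demand slope: (126 − 156)/(25 − 15) = -3, so Qd = 201 − 3P.
Supply slope: (149 − 173)/(22 − 28) = 4, so Qs = 4P + 61.
Before the tax: set 201 − 3P = 4P + 61 → P* = 20, Q* = 141.
With the tax collected from buyers, demand (in seller-price terms) shifts: Qd = 201 − 3(P + 10.5).
New equilibrium: buyers pay 26, sellers receive 15.5, Q = 123. (Wedge: Pb − Ps = 10.5.)
Per-bushel burden: buyers 6, sellers 4.5.
Buyers take the larger share because demand is less price-elastic here (demand slope 3 vs supply slope 4).

Buyers bear the larger share: 6 per bushel.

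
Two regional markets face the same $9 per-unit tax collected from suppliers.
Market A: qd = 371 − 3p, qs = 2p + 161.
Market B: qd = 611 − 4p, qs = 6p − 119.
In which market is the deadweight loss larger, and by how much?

Market B, by $48.6.

Market A: pre-tax p* = $42, q* = 245; post-tax q = 234.2; deadweight loss = $48.6.
Market B: pre-tax p* = $73, q* = 319; post-tax q = 297.4; deadweight loss = $97.2.
Difference: $48.6 vs $97.2 → market B is larger by $48.6.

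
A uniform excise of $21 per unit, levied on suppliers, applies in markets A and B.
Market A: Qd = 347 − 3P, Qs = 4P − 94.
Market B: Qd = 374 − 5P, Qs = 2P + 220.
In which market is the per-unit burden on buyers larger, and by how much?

Market A: pre-tax P* = $63, Q* = 158; post-tax Q = 122; per-unit burden on buyers = $12.
Market B: pre-tax P* = $22, Q* = 264; post-tax Q = 234; per-unit burden on buyers = $6.
Difference: $12 vs $6 → market A is larger by $6.

Market A, by $6.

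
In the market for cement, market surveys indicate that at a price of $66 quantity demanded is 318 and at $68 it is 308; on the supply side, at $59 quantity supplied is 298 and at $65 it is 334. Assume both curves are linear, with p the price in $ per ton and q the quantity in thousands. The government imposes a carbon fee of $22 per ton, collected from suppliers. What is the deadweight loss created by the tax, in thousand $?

Deadweight loss = $660 thousand.

Demand slope: (308 − 318)/(68 − 66) = -5, so qd = 648 − 5p.
Supply slope: (334 − 298)/(65 − 59) = 6, so qs = 6p − 56.
Before the tax: set 648 − 5p = 6p − 56 → p* = $64, q* = 328.
With the tax collected from suppliers, supply shifts: qs = 6(p − 22) − 56.
New equilibrium: consumers pay $76, suppliers receive $54, q = 268. (Wedge: pb − ps = 22.)
Quantity falls by |ΔQ| = |328 − 268| = 60.
DWL = ½ · t · |ΔQ| = ½ · 22 · 60 = $660.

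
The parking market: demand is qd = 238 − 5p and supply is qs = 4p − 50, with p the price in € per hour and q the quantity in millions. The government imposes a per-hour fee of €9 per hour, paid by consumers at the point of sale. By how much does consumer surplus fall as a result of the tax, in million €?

Consumer surplus falls by €272 million.

Without the tax, 238 − 5p = 4p − 50 gives 9p = 288, so p* = €32 and q* = 78.
With the tax collected from consumers, demand (in seller-price terms) shifts: qd = 238 − 5(p + 9).
Solving gives q = 58 with consumers paying €36 and sellers receiving €27 (the €9 wedge).
ΔCS is the trapezoid between Q = 58 and Q = 78 of height €4: ½ · (78 + 58) · 4 = €272.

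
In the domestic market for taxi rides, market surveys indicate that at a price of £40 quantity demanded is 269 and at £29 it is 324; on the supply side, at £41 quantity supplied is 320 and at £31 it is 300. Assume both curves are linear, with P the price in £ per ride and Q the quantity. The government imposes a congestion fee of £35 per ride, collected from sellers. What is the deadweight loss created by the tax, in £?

Demand slope: (324 − 269)/(29 − 40) = -5, so Qd = 469 − 5P.
Supply slope: (300 − 320)/(31 − 41) = 2, so Qs = 2P + 238.
Before the tax: set 469 − 5P = 2P + 238 → P* = £33, Q* = 304.
With the tax collected from sellers, supply shifts: Qs = 2(P − 35) + 238.
New equilibrium: consumers pay £43, sellers receive £8, Q = 254. (Wedge: Pb − Ps = 35.)
Quantity falls by |ΔQ| = |304 − 254| = 50.
DWL = ½ · t · |ΔQ| = ½ · 35 · 50 = £875.

Deadweight loss = £875.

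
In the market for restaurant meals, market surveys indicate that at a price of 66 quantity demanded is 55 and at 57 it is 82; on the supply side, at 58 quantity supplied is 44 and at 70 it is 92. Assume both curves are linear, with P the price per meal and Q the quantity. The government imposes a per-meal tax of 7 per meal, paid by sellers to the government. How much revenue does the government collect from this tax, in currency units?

Demand slope: (82 − 55)/(57 − 66) = -3, so Qd = 253 − 3P.
Supply slope: (92 − 44)/(70 − 58) = 4, so Qs = 4P − 188.
Before the tax: set 253 − 3P = 4P − 188 → P* = 63, Q* = 64.
With the tax collected from sellers, supply shifts: Qs = 4(P − 7) − 188.
New equilibrium: buyers pay 67, sellers receive 60, Q = 52. (Wedge: Pb − Ps = 7.)
Revenue = t · Q = 7 · 52 = 364.

Tax revenue = 364.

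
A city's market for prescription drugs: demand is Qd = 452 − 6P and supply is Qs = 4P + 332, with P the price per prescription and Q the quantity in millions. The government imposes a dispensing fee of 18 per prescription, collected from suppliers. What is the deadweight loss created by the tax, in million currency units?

Without the tax, 452 − 6P = 4P + 332 gives 10P = 120, so P* = 12 and Q* = 380.
With the tax collected from suppliers, supply shifts: Qs = 4(P − 18) + 332.
Solving gives Q = 336.8 with buyers paying 19.2 and suppliers receiving 1.2 (the 18 wedge).
Quantity falls by |ΔQ| = |380 − 336.8| = 43.2.
DWL = ½ · t · |ΔQ| = ½ · 18 · 43.2 = 388.8.

Deadweight loss = 388.8 million.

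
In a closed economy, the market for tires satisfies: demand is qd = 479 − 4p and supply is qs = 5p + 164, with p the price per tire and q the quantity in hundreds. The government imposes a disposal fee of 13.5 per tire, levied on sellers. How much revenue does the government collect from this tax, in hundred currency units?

Without the tax, 479 − 4p = 5p + 164 gives 9p = 315, so p* = 35 and q* = 339.
With the tax collected from sellers, supply shifts: qs = 5(p − 13.5) + 164.
Solving gives q = 309 with buyers paying 42.5 and sellers receiving 29 (the 13.5 wedge).
Revenue = t · Q = 13.5 · 309 = 4171.5.

Tax revenue = 4171.5 hundred.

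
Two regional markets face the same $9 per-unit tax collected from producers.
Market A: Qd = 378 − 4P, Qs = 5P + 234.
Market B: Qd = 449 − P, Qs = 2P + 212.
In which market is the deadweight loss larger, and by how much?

Market A: pre-tax P* = $16, Q* = 314; post-tax Q = 294; deadweight loss = $90.
Market B: pre-tax P* = $79, Q* = 370; post-tax Q = 364; deadweight loss = $27.
Difference: $90 vs $27 → market A is larger by $63.

Market A, by $63.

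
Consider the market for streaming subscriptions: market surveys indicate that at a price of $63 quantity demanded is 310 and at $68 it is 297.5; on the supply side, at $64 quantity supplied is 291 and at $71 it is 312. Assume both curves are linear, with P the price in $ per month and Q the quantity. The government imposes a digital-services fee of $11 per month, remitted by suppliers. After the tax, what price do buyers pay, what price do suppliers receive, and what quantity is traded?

Buyers pay $73; suppliers receive $62; quantity = 285.

Demand slope: (297.5 − 310)/(68 − 63) = -2.5, so Qd = 467.5 − 2.5P.
Supply slope: (312 − 291)/(71 − 64) = 3, so Qs = 3P + 99.
Without the tax, 467.5 − 2.5P = 3P + 99 gives 5.5P = 368.5, so P* = $67 and Q* = 300.
With the tax collected from suppliers, supply shifts: Qs = 3(P − 11) + 99.
Solving gives Q = 285 with buyers paying $73 and suppliers receiving $62 (the $11 wedge).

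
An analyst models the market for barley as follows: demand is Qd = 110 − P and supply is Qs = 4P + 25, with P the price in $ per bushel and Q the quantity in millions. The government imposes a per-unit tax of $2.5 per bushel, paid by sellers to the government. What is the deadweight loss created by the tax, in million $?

Deadweight loss = $2.5 million.

Before the tax: set 110 − P = 4P + 25 → P* = $17, Q* = 93.
With the tax collected from sellers, supply shifts: Qs = 4(P − 2.5) + 25.
Solving gives Q = 91 with consumers paying $19 and sellers receiving $16.5 (the $2.5 wedge).
Quantity falls by |ΔQ| = |93 − 91| = 2.
DWL = ½ · t · |ΔQ| = ½ · 2.5 · 2 = $2.5.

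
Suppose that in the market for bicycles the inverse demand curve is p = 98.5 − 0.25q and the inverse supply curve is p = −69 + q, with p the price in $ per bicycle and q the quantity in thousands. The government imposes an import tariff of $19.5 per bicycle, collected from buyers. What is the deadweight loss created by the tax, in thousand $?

Deadweight loss = $152.1 thousand.

Rewrite in direct form: qd = 394 − 4p and qs = p + 69.
Before the tax: set 394 − 4p = p + 69 → p* = $65, q* = 134.
With the tax collected from buyers, demand (in seller-price terms) shifts: qd = 394 − 4(p + 19.5).
New equilibrium: buyers pay $68.9, sellers receive $49.4, q = 118.4. (Wedge: pb − ps = 19.5.)
Quantity falls by |ΔQ| = |134 − 118.4| = 15.6.
DWL = ½ · t · |ΔQ| = ½ · 19.5 · 15.6 = $152.1.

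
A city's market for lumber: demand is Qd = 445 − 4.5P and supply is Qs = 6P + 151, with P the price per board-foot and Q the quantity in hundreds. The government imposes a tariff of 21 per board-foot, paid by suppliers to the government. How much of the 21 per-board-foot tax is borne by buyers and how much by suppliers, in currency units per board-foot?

Without the tax, 445 − 4.5P = 6P + 151 gives 10.5P = 294, so P* = 28 and Q* = 319.
With the tax collected from suppliers, supply shifts: Qs = 6(P − 21) + 151.
Solving gives Q = 265 with buyers paying 40 and suppliers receiving 19 (the 21 wedge).
Burden on buyers: 12; on suppliers: 9. (They sum to 21.)

Buyers bear 12 per board-foot; suppliers bear 9 per board-foot.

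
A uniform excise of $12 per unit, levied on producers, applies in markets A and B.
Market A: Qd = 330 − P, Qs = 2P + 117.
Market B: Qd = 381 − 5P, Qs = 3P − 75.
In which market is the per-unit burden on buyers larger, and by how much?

Market A: pre-tax P* = $71, Q* = 259; post-tax Q = 251; per-unit burden on buyers = $8.
Market B: pre-tax P* = $57, Q* = 96; post-tax Q = 73.5; per-unit burden on buyers = $4.5.
Difference: $8 vs $4.5 → market A is larger by $3.5.

Market A, by $3.5.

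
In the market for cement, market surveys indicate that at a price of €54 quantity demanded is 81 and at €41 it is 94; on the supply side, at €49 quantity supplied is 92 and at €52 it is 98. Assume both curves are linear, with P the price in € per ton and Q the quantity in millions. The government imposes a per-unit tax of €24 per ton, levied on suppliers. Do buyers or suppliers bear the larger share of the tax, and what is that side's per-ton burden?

Demand slope: (94 − 81)/(41 − 54) = -1, so Qd = 135 − P.
Supply slope: (98 − 92)/(52 − 49) = 2, so Qs = 2P − 6.
Without the tax, 135 − P = 2P − 6 gives 3P = 141, so P* = €47 and Q* = 88.
With the tax collected from suppliers, supply shifts: Qs = 2(P − 24) − 6.
New equilibrium: buyers pay €63, suppliers receive €39, Q = 72. (Wedge: Pb − Ps = 24.)
Per-ton burden: buyers €16, suppliers €8.
Buyers take the larger share because demand is less price-elastic here (demand slope 1 vs supply slope 2).
The less price-elastic side of the market bears the larger share of a per-unit tax.

Buyers bear the larger share: €16 per ton.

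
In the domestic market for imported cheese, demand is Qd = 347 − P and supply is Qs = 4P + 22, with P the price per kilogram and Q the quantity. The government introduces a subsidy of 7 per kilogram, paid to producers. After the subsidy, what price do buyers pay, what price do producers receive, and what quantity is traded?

Buyers pay 59.4; producers receive 66.4; quantity = 287.6.

Before the subsidy: set 347 − P = 4P + 22 → P* = 65, Q* = 282.
With a per-unit subsidy paid to producers, each receives P + 7 per unit sold, so supply becomes Qs = 4(P + 7) + 22.
New equilibrium: buyers pay 59.4, producers receive 66.4, Q = 287.6. (Wedge: Pb − Ps = −7.)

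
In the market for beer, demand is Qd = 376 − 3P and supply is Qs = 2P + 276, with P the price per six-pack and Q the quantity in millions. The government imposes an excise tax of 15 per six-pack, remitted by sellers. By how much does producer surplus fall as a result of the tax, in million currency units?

Producer surplus falls by 2763 million.

Before the tax: set 376 − 3P = 2P + 276 → P* = 20, Q* = 316.
With the tax collected from sellers, supply shifts: Qs = 2(P − 15) + 276.
Solving gives Q = 298 with buyers paying 26 and sellers receiving 11 (the 15 wedge).
ΔPS is the trapezoid between Q = 298 and Q = 316 of height 9: ½ · (316 + 298) · 9 = 2763.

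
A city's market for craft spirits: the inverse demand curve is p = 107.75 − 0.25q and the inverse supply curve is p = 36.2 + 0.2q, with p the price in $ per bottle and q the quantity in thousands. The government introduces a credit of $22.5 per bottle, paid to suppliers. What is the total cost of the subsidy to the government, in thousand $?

Rewrite in direct form: qd = 431 − 4p and qs = 5p − 181.
Before the subsidy: set 431 − 4p = 5p − 181 → p* = $68, q* = 159.
With a per-unit subsidy paid to suppliers, each receives p + 22.5 per unit sold, so supply becomes qs = 5(p + 22.5) − 181.
Solving gives q = 209 with buyers paying $55.5 and suppliers receiving $78 (the $22.5 wedge).
Outlay = t · Q = 22.5 · 209 = $4702.5.

Government outlay = $4702.5 thousand.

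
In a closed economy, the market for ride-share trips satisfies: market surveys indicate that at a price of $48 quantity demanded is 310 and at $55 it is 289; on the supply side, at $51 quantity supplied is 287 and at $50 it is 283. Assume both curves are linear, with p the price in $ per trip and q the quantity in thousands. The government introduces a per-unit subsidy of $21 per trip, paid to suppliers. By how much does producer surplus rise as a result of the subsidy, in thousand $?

Demand slope: (289 − 310)/(55 − 48) = -3, so qd = 454 − 3p.
Supply slope: (283 − 287)/(50 − 51) = 4, so qs = 4p + 83.
Without the subsidy, 454 − 3p = 4p + 83 gives 7p = 371, so p* = $53 and q* = 295.
With a per-unit subsidy paid to suppliers, each receives p + 21 per unit sold, so supply becomes qs = 4(p + 21) + 83.
Solving gives q = 331 with buyers paying $41 and suppliers receiving $62 (the $21 wedge).
ΔPS is the trapezoid between Q = 331 and Q = 295 of height $9: ½ · (295 + 331) · 9 = $2817.

Producer surplus rises by $2817 thousand.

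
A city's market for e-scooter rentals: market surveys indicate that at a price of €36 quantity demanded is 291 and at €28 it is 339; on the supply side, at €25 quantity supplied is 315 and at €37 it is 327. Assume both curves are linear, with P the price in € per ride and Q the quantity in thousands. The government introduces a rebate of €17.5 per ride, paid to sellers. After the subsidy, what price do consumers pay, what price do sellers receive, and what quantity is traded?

Consumers pay €28.5; sellers receive €46; quantity = 336.

Demand slope: (339 − 291)/(28 − 36) = -6, so Qd = 507 − 6P.
Supply slope: (327 − 315)/(37 − 25) = 1, so Qs = P + 290.
Without the subsidy, 507 − 6P = P + 290 gives 7P = 217, so P* = €31 and Q* = 321.
With a per-unit subsidy paid to sellers, each receives P + 17.5 per unit sold, so supply becomes Qs = (P + 17.5) + 290.
Solving gives Q = 336 with consumers paying €28.5 and sellers receiving €46 (the €17.5 wedge).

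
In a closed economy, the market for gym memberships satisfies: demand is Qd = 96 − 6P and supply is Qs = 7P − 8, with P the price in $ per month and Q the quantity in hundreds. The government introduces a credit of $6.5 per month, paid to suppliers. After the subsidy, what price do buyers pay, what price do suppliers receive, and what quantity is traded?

Before the subsidy: set 96 − 6P = 7P − 8 → P* = $8, Q* = 48.
With a per-unit subsidy paid to suppliers, each receives P + 6.5 per unit sold, so supply becomes Qs = 7(P + 6.5) − 8.
New equilibrium: buyers pay $4.5, suppliers receive $11, Q = 69. (Wedge: Pb − Ps = −6.5.)

Buyers pay $4.5; suppliers receive $11; quantity = 69.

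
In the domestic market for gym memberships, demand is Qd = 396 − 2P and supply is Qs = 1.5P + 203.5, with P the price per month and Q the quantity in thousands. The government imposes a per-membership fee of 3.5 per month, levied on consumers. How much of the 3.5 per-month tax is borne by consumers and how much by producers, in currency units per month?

Consumers bear 1.5 per month; producers bear 2 per month.

Before the tax: set 396 − 2P = 1.5P + 203.5 → P* = 55, Q* = 286.
With the tax collected from consumers, demand (in seller-price terms) shifts: Qd = 396 − 2(P + 3.5).
Solving gives Q = 283 with consumers paying 56.5 and producers receiving 53 (the 3.5 wedge).
Burden on consumers: 1.5; on producers: 2. (They sum to 3.5.)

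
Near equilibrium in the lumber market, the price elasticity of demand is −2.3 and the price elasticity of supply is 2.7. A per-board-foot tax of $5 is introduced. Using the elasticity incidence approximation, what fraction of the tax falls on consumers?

Consumers' share ≈ 0.54.

Incidence ratio: consumers' share ≈ εs / (εs + |εd|) = 2.7 / (2.7 + 2.3) = 0.54.
Supply is the more elastic side, so consumers bear the larger share.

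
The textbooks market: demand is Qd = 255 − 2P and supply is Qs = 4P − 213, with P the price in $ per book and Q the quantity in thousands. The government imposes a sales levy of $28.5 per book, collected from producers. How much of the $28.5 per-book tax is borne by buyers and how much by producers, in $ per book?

Without the tax, 255 − 2P = 4P − 213 gives 6P = 468, so P* = $78 and Q* = 99.
With the tax collected from producers, supply shifts: Qs = 4(P − 28.5) − 213.
New equilibrium: buyers pay $97, producers receive $68.5, Q = 61. (Wedge: Pb − Ps = 28.5.)
Burden on buyers: $19; on producers: $9.5. (They sum to $28.5.)
The less price-elastic side of the market bears the larger share of a per-unit tax.

Buyers bear $19 per book; producers bear $9.5 per book.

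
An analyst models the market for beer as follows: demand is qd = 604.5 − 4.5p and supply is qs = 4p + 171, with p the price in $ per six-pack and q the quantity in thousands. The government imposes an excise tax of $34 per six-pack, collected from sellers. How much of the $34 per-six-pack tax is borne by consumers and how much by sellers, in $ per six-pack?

Consumers bear $16 per six-pack; sellers bear $18 per six-pack.

Before the tax: set 604.5 − 4.5p = 4p + 171 → p* = $51, q* = 375.
With the tax collected from sellers, supply shifts: qs = 4(p − 34) + 171.
New equilibrium: consumers pay $67, sellers receive $33, q = 303. (Wedge: pb − ps = 34.)
Burden on consumers: $16; on sellers: $18. (They sum to $34.)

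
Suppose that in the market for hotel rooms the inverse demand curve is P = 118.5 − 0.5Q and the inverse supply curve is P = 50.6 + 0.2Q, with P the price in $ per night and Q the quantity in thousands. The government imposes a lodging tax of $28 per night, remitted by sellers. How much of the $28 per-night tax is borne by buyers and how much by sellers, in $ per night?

Buyers bear $20 per night; sellers bear $8 per night.

Inverting to Q(P) form: Qd = 237 − 2P; Qs = 5P − 253.
Without the tax, 237 − 2P = 5P − 253 gives 7P = 490, so P* = $70 and Q* = 97.
With the tax collected from sellers, supply shifts: Qs = 5(P − 28) − 253.
New equilibrium: buyers pay $90, sellers receive $62, Q = 57. (Wedge: Pb − Ps = 28.)
Burden on buyers: $20; on sellers: $8. (They sum to $28.)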